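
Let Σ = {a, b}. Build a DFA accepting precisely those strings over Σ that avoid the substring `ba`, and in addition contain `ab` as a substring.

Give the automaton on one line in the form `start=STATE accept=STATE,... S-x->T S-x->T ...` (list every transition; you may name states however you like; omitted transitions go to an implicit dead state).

start=S0 accept=S3 S0-a->S1 S0-b->S2 S1-a->S1 S1-b->S3 S2-a->S2 S2-b->S2 S3-a->S2 S3-b->S3

Build one automaton per condition and run them in lockstep. One (3 states) tracks partial matches of the forbidden pattern `ba`; the other (3 states) tracks whether and how much of `ab` has been seen. Each combined state is a pair, one component from each; accept when both components accept. Minimizing collapses redundant product states.
A 4-state machine:
        a   b  
>  S0   S1  S2 
   S1   S1  S3 
   S2   S2  S2 
 * S3   S2  S3 
(> = start, * = accepting)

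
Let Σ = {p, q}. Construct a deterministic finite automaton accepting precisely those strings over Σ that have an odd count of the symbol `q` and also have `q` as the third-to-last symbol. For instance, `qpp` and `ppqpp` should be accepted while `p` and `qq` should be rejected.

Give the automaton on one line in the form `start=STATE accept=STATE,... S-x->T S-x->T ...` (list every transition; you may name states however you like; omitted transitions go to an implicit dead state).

Handle the two conditions separately and then intersect. The first has 2 states tracking the count of `q`s modulo 2; the second has 15 states tracking the last 3 symbols read. A product state is a pair (one from each), accepting exactly when both do.
23 states suffice.
          p    q  
>  S0     S1   S2 
   S1     S3   S4 
   S2     S5   S6 
   S3     S7   S8 
   S4     S9  S10 
   S5    S11  S12 
   S6    S13  S14 
   S7     S7   S8 
   S8     S9  S10 
   S9    S11  S12 
   S10   S13  S14 
 * S11   S15  S16 
   S12   S17  S18 
   S13   S19  S20 
 * S14   S21  S22 
   S15   S15  S16 
   S16   S17  S18 
   S17   S19  S20 
   S18   S21  S22 
   S19    S7   S8 
 * S20    S9  S10 
 * S21   S11  S12 
   S22   S13  S14 
(> = start, * = accepting)

start=S0 accept=S11,S14,S20,S21 S0-p->S1 S0-q->S2 S1-p->S3 S1-q->S4 S2-p->S5 S2-q->S6 S3-p->S7 S3-q->S8 S4-p->S9 S4-q->S10 S5-p->S11 S5-q->S12 S6-p->S13 S6-q->S14 S7-p->S7 S7-q->S8 S8-p->S9 S8-q->S10 S9-p->S11 S9-q->S12 S10-p->S13 S10-q->S14 S11-p->S15 S11-q->S16 S12-p->S17 S12-q->S18 S13-p->S19 S13-q->S20 S14-p->S21 S14-q->S22 S15-p->S15 S15-q->S16 S16-p->S17 S16-q->S18 S17-p->S19 S17-q->S20 S18-p->S21 S18-q->S22 S19-p->S7 S19-q->S8 S20-p->S9 S20-q->S10 S21-p->S11 S21-q->S12 S22-p->S13 S22-q->S14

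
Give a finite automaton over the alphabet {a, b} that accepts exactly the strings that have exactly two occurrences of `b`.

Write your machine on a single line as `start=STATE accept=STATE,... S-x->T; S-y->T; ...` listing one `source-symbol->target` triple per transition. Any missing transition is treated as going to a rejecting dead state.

start=q0; accept=q2; q0-a->q0; q0-b->q1; q1-a->q1; q1-b->q2; q2-a->q2; q2-b->q3; q3-a->q3; q3-b->q3

Only the number of `b`s matters, and only up to 3. Make a chain q0 → q1 → q2 → q3 advanced by each `b` (with q3 absorbing); every other symbol self-loops. The accepting set is {q2}.
        a   b  
>  q0   q0  q1 
   q1   q1  q2 
 * q2   q2  q3 
   q3   q3  q3 
(> = start, * = accepting)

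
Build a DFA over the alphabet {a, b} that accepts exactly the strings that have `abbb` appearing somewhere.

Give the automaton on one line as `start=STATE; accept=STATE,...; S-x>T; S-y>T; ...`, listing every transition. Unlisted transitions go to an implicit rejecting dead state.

start=q0; accept=q4; q0-a>q1; q0-b>q0; q1-a>q1; q1-b>q2; q2-a>q1; q2-b>q3; q3-a>q1; q3-b>q4; q4-a>q4; q4-b>q4

States q0..q3 record the length of the longest prefix of `abbb` that matches the current input suffix. Reaching q4 means `abbb` has been seen, and we stay there forever. Accept from q4.
5 states suffice.
        a   b  
>  q0   q1  q0 
   q1   q1  q2 
   q2   q1  q3 
   q3   q1  q4 
 * q4   q4  q4 
(> = start, * = accepting)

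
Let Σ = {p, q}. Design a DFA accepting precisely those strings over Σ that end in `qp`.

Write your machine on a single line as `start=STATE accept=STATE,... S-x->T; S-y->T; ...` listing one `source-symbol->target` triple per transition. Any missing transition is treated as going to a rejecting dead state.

Let each state record the length of the longest suffix of the input read so far that is also a prefix of `qp`. s1 means the last symbol is `q`; s2 means the last 2 symbols are `qp`. Accept only at s2, where the string currently ends in `qp`.
With 3 states:
        p   q  
>  s0   s0  s1 
   s1   s2  s1 
 * s2   s0  s1 
(> = start, * = accepting)

start=s0; accept=s2; s0-p->s0; s0-q->s1; s1-p->s2; s1-q->s1; s2-p->s0; s2-q->s1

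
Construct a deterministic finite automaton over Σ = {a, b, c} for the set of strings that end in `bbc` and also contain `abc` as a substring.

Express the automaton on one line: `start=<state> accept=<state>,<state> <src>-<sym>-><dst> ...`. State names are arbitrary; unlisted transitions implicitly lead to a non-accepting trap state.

start=q0 accept=q9 q0-a->q1 q0-b->q2 q0-c->q0 q1-a->q1 q1-b->q3 q1-c->q0 q2-a->q1 q2-b->q4 q2-c->q0 q3-a->q1 q3-b->q4 q3-c->q5 q4-a->q1 q4-b->q4 q4-c->q6 q5-a->q5 q5-b->q7 q5-c->q5 q6-a->q1 q6-b->q2 q6-c->q0 q7-a->q5 q7-b->q8 q7-c->q5 q8-a->q5 q8-b->q8 q8-c->q9 q9-a->q5 q9-b->q7 q9-c->q5

Run two small machines in parallel and take their product. The first has 4 states tracking how much of the suffix `bbc` has currently been matched; the second has 4 states tracking whether and how much of `abc` has been seen. A product state is a pair (one from each), accepting exactly when both do.
        a   b   c  
>  q0   q1  q2  q0 
   q1   q1  q3  q0 
   q2   q1  q4  q0 
   q3   q1  q4  q5 
   q4   q1  q4  q6 
   q5   q5  q7  q5 
   q6   q1  q2  q0 
   q7   q5  q8  q5 
   q8   q5  q8  q9 
 * q9   q5  q7  q5 
(> = start, * = accepting)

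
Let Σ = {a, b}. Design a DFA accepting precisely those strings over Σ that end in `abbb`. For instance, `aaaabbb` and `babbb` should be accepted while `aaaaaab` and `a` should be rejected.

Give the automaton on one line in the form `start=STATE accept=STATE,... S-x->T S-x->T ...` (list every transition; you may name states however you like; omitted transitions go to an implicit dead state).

Let each state record the length of the longest suffix of the input read so far that is also a prefix of `abbb`. s1 means the last symbol is `a`; s2 means the last 2 symbols are `ab`; s3 means the last 3 symbols are `abb`; s4 means the last 4 symbols are `abbb`. Accept only at s4, where the string currently ends in `abbb`.
        a   b  
>  s0   s1  s0 
   s1   s1  s2 
   s2   s1  s3 
   s3   s1  s4 
 * s4   s1  s0 
(> = start, * = accepting)

start=s0 accept=s4 s0-a->s1 s0-b->s0 s1-a->s1 s1-b->s2 s2-a->s1 s2-b->s3 s3-a->s1 s3-b->s4 s4-a->s1 s4-b->s0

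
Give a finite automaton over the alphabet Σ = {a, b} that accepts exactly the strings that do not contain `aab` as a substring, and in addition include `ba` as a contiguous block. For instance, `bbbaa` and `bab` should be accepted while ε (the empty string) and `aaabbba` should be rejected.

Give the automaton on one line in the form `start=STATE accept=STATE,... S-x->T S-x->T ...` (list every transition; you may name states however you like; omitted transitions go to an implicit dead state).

Build one automaton per condition and run them in lockstep. One (4 states) tracks partial matches of the forbidden pattern `aab`; the other (3 states) tracks whether and how much of `ba` has been seen. Each combined state is a pair, one component from each; accept when both components accept. Minimizing collapses redundant product states.
With 7 states:
        a   b  
>  S0   S1  S2 
   S1   S3  S2 
   S2   S4  S2 
   S3   S3  S3 
 * S4   S5  S6 
 * S5   S5  S3 
 * S6   S4  S6 
(> = start, * = accepting)

start=S0 accept=S4,S5,S6 S0-a->S1 S0-b->S2 S1-a->S3 S1-b->S2 S2-a->S4 S2-b->S2 S3-a->S3 S3-b->S3 S4-a->S5 S4-b->S6 S5-a->S5 S5-b->S3 S6-a->S4 S6-b->S6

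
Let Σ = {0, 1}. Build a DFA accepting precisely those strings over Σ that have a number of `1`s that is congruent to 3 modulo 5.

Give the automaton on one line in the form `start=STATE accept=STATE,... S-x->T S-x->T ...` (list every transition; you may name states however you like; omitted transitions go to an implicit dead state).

start=S0 accept=S3 S0-0->S0 S0-1->S1 S1-0->S1 S1-1->S2 S2-0->S2 S2-1->S3 S3-0->S3 S3-1->S4 S4-0->S4 S4-1->S0

The only thing that matters is how many `1`s have appeared, reduced mod 5. Use one state per residue: S0 for 0, …, S4 for 4. Reading `1` moves to the next residue; anything else stays put. S3 is accepting.
A 5-state machine:
        0   1  
>  S0   S0  S1 
   S1   S1  S2 
   S2   S2  S3 
 * S3   S3  S4 
   S4   S4  S0 
(> = start, * = accepting)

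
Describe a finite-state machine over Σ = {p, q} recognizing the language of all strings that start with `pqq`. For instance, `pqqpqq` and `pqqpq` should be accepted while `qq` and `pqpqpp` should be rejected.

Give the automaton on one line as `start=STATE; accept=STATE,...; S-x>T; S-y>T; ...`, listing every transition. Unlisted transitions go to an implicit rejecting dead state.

Check the first 3 symbols one by one: S0 through S2 record how many have matched `pqq` so far; any wrong symbol goes to the dead state S4. After all 3 match we enter the accepting sink S3.
        p   q  
>  S0   S1  S4 
   S1   S4  S2 
   S2   S4  S3 
 * S3   S3  S3 
   S4   S4  S4 
(> = start, * = accepting)

start=S0; accept=S3; S0-p>S1; S0-q>S4; S1-p>S4; S1-q>S2; S2-p>S4; S2-q>S3; S3-p>S3; S3-q>S3; S4-p>S4; S4-q>S4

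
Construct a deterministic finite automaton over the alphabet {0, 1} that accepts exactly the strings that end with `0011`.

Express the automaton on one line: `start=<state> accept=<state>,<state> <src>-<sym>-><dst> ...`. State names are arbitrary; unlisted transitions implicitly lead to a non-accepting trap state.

Remember how much of `0011` the current input suffix matches. State A means no match yet; B means the last symbol is `0`; C means the last 2 symbols are `00`; D means the last 3 symbols are `001`; E means the last 4 symbols are `0011`. Only E accepts. On a mismatch, fall back to the longest proper suffix that is still a prefix of `0011`.
A 5-state machine:
       0  1 
>  A   B  A 
   B   C  A 
   C   C  D 
   D   B  E 
 * E   B  A 
(> = start, * = accepting)

start=A accept=E A-0->B A-1->A B-0->C B-1->A C-0->C C-1->D D-0->B D-1->E E-0->B E-1->A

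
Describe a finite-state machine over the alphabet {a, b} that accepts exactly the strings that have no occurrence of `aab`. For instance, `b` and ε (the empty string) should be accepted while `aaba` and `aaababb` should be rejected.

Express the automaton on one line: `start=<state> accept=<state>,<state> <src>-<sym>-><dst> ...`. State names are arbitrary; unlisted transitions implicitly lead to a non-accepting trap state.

This is the complement of 'contains `aab`'. Use the same substring-matching states — S0 through S3 holding how much of `aab` has just been matched — but flip the accepting set: everything except the trap S3 accepts.
A 4-state machine:
        a   b  
>* S0   S1  S0 
 * S1   S2  S0 
 * S2   S2  S3 
   S3   S3  S3 
(> = start, * = accepting)

start=S0 accept=S0,S1,S2 S0-a->S1 S0-b->S0 S1-a->S2 S1-b->S0 S2-a->S2 S2-b->S3 S3-a->S3 S3-b->S3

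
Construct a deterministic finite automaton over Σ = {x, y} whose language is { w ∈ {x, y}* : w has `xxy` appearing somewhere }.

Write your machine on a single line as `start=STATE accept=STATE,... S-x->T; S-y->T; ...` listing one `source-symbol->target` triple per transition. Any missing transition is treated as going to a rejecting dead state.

start=A; accept=D; A-x->B; A-y->A; B-x->C; B-y->A; C-x->C; C-y->D; D-x->D; D-y->D

States A..C record the length of the longest prefix of `xxy` that matches the current input suffix. Reaching D means `xxy` has been seen, and we stay there forever. Accept from D.
A 4-state machine:
       x  y 
>  A   B  A 
   B   C  A 
   C   C  D 
 * D   D  D 
(> = start, * = accepting)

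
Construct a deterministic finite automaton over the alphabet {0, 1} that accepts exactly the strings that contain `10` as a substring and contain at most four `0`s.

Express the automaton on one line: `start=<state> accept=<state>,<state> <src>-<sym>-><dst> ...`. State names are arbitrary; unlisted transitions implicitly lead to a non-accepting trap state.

Handle the two conditions separately and then intersect. One (3 states) tracks whether and how much of `10` has been seen; the other (6 states) tracks the count of `0`s, saturating at 5. Each combined state is a pair, one component from each; accept when both components accept. Minimizing collapses redundant product states.
With 13 states:
          0    1  
>  q0     q1   q2 
   q1     q3   q4 
   q2     q5   q2 
   q3     q6   q7 
   q4     q8   q4 
 * q5     q8   q5 
   q6     q9  q10 
   q7    q11   q7 
 * q8    q11   q8 
   q9     q9   q9 
   q10   q12  q10 
 * q11   q12  q11 
 * q12    q9  q12 
(> = start, * = accepting)

start=q0 accept=q5,q8,q11,q12 q0-0->q1 q0-1->q2 q1-0->q3 q1-1->q4 q2-0->q5 q2-1->q2 q3-0->q6 q3-1->q7 q4-0->q8 q4-1->q4 q5-0->q8 q5-1->q5 q6-0->q9 q6-1->q10 q7-0->q11 q7-1->q7 q8-0->q11 q8-1->q8 q9-0->q9 q9-1->q9 q10-0->q12 q10-1->q10 q11-0->q12 q11-1->q11 q12-0->q9 q12-1->q12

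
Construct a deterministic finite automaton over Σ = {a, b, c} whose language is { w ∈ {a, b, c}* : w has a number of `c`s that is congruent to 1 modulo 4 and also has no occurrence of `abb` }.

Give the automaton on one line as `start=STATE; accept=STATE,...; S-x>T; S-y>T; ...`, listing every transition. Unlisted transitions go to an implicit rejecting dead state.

Handle the two conditions separately and then intersect. One (4 states) tracks the count of `c`s modulo 4; the other (4 states) tracks partial matches of the forbidden pattern `abb`. Each combined state is a pair, one component from each; accept when both components accept.
          a    b    c  
>  s0     s1   s0   s2 
   s1     s1   s3   s2 
 * s2     s4   s2   s5 
   s3     s1   s6   s2 
 * s4     s4   s7   s5 
   s5     s8   s5   s9 
   s6     s6   s6  s10 
 * s7     s4  s10   s5 
   s8     s8  s11   s9 
   s9    s12   s9   s0 
   s10   s10  s10  s13 
   s11    s8  s13   s9 
   s12   s12  s14   s0 
   s13   s13  s13  s15 
   s14   s12  s15   s0 
   s15   s15  s15   s6 
(> = start, * = accepting)

start=s0; accept=s2,s4,s7; s0-a>s1; s0-b>s0; s0-c>s2; s1-a>s1; s1-b>s3; s1-c>s2; s2-a>s4; s2-b>s2; s2-c>s5; s3-a>s1; s3-b>s6; s3-c>s2; s4-a>s4; s4-b>s7; s4-c>s5; s5-a>s8; s5-b>s5; s5-c>s9; s6-a>s6; s6-b>s6; s6-c>s10; s7-a>s4; s7-b>s10; s7-c>s5; s8-a>s8; s8-b>s11; s8-c>s9; s9-a>s12; s9-b>s9; s9-c>s0; s10-a>s10; s10-b>s10; s10-c>s13; s11-a>s8; s11-b>s13; s11-c>s9; s12-a>s12; s12-b>s14; s12-c>s0; s13-a>s13; s13-b>s13; s13-c>s15; s14-a>s12; s14-b>s15; s14-c>s0; s15-a>s15; s15-b>s15; s15-c>s6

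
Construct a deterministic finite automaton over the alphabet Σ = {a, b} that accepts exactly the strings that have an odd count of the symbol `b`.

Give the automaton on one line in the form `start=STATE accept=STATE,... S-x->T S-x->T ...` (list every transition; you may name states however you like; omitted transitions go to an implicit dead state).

Keep the running count of `b`s modulo 2: each `b` advances along the cycle S0 → S1 → S0 while other symbols loop. Accept at S1.
        a   b  
>  S0   S0  S1 
 * S1   S1  S0 
(> = start, * = accepting)

start=S0 accept=S1 S0-a->S0 S0-b->S1 S1-a->S1 S1-b->S0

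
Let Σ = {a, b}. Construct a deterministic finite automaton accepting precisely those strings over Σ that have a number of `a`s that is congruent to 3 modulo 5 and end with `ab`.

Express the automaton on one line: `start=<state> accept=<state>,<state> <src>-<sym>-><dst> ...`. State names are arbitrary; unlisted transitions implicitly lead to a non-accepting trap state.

Handle the two conditions separately and then intersect. The first has 5 states tracking the count of `a`s modulo 5; the second has 3 states tracking how much of the suffix `ab` has currently been matched. A product state is a pair (one from each), accepting exactly when both do.
A 15-state machine:
          a    b  
>  s0     s1   s0 
   s1     s2   s3 
   s2     s4   s5 
   s3     s2   s6 
   s4     s7   s8 
   s5     s4   s9 
   s6     s2   s6 
   s7    s10  s11 
 * s8     s7  s12 
   s9     s4   s9 
   s10    s1  s13 
   s11   s10  s14 
   s12    s7  s12 
   s13    s1   s0 
   s14   s10  s14 
(> = start, * = accepting)

start=s0 accept=s8 s0-a->s1 s0-b->s0 s1-a->s2 s1-b->s3 s2-a->s4 s2-b->s5 s3-a->s2 s3-b->s6 s4-a->s7 s4-b->s8 s5-a->s4 s5-b->s9 s6-a->s2 s6-b->s6 s7-a->s10 s7-b->s11 s8-a->s7 s8-b->s12 s9-a->s4 s9-b->s9 s10-a->s1 s10-b->s13 s11-a->s10 s11-b->s14 s12-a->s7 s12-b->s12 s13-a->s1 s13-b->s0 s14-a->s10 s14-b->s14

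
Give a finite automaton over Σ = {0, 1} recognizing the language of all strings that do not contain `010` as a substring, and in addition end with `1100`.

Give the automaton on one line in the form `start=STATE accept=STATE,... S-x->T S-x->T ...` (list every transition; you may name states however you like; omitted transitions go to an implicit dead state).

start=q0 accept=q7 q0-0->q1 q0-1->q2 q1-0->q1 q1-1->q3 q2-0->q1 q2-1->q4 q3-0->q5 q3-1->q4 q4-0->q6 q4-1->q4 q5-0->q5 q5-1->q5 q6-0->q7 q6-1->q3 q7-0->q1 q7-1->q3

Handle the two conditions separately and then intersect. The first has 4 states tracking partial matches of the forbidden pattern `010`; the second has 5 states tracking how much of the suffix `1100` has currently been matched. A product state is a pair (one from each), accepting exactly when both do. Minimizing collapses redundant product states.
        0   1  
>  q0   q1  q2 
   q1   q1  q3 
   q2   q1  q4 
   q3   q5  q4 
   q4   q6  q4 
   q5   q5  q5 
   q6   q7  q3 
 * q7   q1  q3 
(> = start, * = accepting)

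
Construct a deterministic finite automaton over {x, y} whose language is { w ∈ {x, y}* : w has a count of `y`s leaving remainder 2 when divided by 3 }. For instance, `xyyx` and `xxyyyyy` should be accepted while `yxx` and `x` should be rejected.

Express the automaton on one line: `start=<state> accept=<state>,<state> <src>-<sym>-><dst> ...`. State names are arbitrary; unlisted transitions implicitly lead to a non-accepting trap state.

The only thing that matters is how many `y`s have appeared, reduced mod 3. Use one state per residue: A for 0, …, C for 2. Reading `y` moves to the next residue; anything else stays put. C is accepting.
3 states suffice.
       x  y 
>  A   A  B 
   B   B  C 
 * C   C  A 
(> = start, * = accepting)

start=A accept=C A-x->A A-y->B B-x->B B-y->C C-x->C C-y->A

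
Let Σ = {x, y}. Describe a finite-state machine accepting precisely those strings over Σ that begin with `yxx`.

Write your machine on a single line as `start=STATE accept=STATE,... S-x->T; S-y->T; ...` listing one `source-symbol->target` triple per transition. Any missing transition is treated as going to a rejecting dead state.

Walk along `yxx` while the input agrees: from A take `y` to B, and so on. Any deviation drops to the rejecting sink E. Once D is reached the prefix is confirmed and every continuation is accepted.
5 states suffice.
       x  y 
>  A   E  B 
   B   C  E 
   C   D  E 
 * D   D  D 
   E   E  E 
(> = start, * = accepting)

start=A; accept=D; A-x->E; A-y->B; B-x->C; B-y->E; C-x->D; C-y->E; D-x->D; D-y->D; E-x->E; E-y->E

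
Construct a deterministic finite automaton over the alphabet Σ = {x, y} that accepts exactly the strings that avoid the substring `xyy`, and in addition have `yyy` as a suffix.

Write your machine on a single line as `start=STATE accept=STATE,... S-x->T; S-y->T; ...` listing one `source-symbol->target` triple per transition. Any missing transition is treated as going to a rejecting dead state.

start=S0; accept=S4; S0-x->S1; S0-y->S2; S1-x->S1; S1-y->S1; S2-x->S1; S2-y->S3; S3-x->S1; S3-y->S4; S4-x->S1; S4-y->S4

Build one automaton per condition and run them in lockstep. The first has 4 states tracking partial matches of the forbidden pattern `xyy`; the second has 4 states tracking how much of the suffix `yyy` has currently been matched. A product state is a pair (one from each), accepting exactly when both do. Equivalent product states are then merged.
With 5 states:
        x   y  
>  S0   S1  S2 
   S1   S1  S1 
   S2   S1  S3 
   S3   S1  S4 
 * S4   S1  S4 
(> = start, * = accepting)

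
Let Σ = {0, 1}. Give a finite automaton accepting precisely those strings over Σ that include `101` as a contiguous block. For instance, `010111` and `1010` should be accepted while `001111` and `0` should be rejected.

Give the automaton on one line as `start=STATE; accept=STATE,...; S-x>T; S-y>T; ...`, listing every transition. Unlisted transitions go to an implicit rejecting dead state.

start=q0; accept=q3; q0-0>q0; q0-1>q1; q1-0>q2; q1-1>q1; q2-0>q0; q2-1>q3; q3-0>q3; q3-1>q3

States q0..q2 record the length of the longest prefix of `101` that matches the current input suffix. Reaching q3 means `101` has been seen, and we stay there forever. Accept from q3.
        0   1  
>  q0   q0  q1 
   q1   q2  q1 
   q2   q0  q3 
 * q3   q3  q3 
(> = start, * = accepting)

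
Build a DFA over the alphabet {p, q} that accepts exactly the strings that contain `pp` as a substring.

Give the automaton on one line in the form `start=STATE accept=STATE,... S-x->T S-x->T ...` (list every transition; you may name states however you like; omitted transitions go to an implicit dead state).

Track how much of `pp` has been matched so far: state A is no progress, C is the absorbing accept state reached once `pp` has occurred. Intermediate states record partial matches; on a mismatch, fall back to the longest reusable overlap.
3 states suffice.
       p  q 
>  A   B  A 
   B   C  A 
 * C   C  C 
(> = start, * = accepting)

start=A accept=C A-p->B A-q->A B-p->C B-q->A C-p->C C-q->C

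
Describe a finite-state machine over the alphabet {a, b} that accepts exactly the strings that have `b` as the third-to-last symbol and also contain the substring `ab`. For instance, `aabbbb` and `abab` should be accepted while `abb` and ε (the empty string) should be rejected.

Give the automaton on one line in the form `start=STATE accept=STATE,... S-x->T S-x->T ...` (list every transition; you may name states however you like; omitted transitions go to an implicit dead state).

Run two small machines in parallel and take their product. One (15 states) tracks the last 3 symbols read; the other (3 states) tracks whether and how much of `ab` has been seen. Each combined state is a pair, one component from each; accept when both components accept. After merging equivalent states the machine shrinks.
With 11 states:
          a    b  
>  s0     s1   s2 
   s1     s1   s3 
   s2     s4   s2 
   s3     s5   s6 
   s4     s1   s7 
   s5     s8   s7 
   s6     s9  s10 
 * s7     s5   s6 
 * s8     s1   s3 
 * s9     s8   s7 
 * s10    s9  s10 
(> = start, * = accepting)

start=s0 accept=s7,s8,s9,s10 s0-a->s1 s0-b->s2 s1-a->s1 s1-b->s3 s2-a->s4 s2-b->s2 s3-a->s5 s3-b->s6 s4-a->s1 s4-b->s7 s5-a->s8 s5-b->s7 s6-a->s9 s6-b->s10 s7-a->s5 s7-b->s6 s8-a->s1 s8-b->s3 s9-a->s8 s9-b->s7 s10-a->s9 s10-b->s10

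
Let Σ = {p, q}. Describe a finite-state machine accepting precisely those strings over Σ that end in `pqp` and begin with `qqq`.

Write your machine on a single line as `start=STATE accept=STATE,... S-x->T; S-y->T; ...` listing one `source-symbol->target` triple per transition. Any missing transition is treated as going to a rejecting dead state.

start=A; accept=K; A-p->B; A-q->C; B-p->B; B-q->D; C-p->B; C-q->E; D-p->F; D-q->G; E-p->B; E-q->H; F-p->B; F-q->D; G-p->B; G-q->G; H-p->I; H-q->H; I-p->I; I-q->J; J-p->K; J-q->H; K-p->I; K-q->J

Build one automaton per condition and run them in lockstep. The first has 4 states tracking how much of the suffix `pqp` has currently been matched; the second has 5 states tracking whether the input so far still matches the prefix `qqq`. A product state is a pair (one from each), accepting exactly when both do.
       p  q 
>  A   B  C 
   B   B  D 
   C   B  E 
   D   F  G 
   E   B  H 
   F   B  D 
   G   B  G 
   H   I  H 
   I   I  J 
   J   K  H 
 * K   I  J 
(> = start, * = accepting)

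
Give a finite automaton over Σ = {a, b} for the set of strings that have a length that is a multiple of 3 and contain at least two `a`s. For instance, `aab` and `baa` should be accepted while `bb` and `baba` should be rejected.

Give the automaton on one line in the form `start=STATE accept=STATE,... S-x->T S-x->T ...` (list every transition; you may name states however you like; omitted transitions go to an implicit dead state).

Run two small machines in parallel and take their product. The first has 3 states tracking the input length modulo 3; the second has 4 states tracking the count of `a`s, saturating at 3. A product state is a pair (one from each), accepting exactly when both do.
12 states suffice.
          a    b  
>  q0     q1   q2 
   q1     q3   q4 
   q2     q4   q5 
   q3     q6   q7 
   q4     q7   q8 
   q5     q8   q0 
 * q6     q9   q9 
 * q7     q9  q10 
   q8    q10   q1 
   q9    q11  q11 
   q10   q11   q3 
   q11    q6   q6 
(> = start, * = accepting)

start=q0 accept=q6,q7 q0-a->q1 q0-b->q2 q1-a->q3 q1-b->q4 q2-a->q4 q2-b->q5 q3-a->q6 q3-b->q7 q4-a->q7 q4-b->q8 q5-a->q8 q5-b->q0 q6-a->q9 q6-b->q9 q7-a->q9 q7-b->q10 q8-a->q10 q8-b->q1 q9-a->q11 q9-b->q11 q10-a->q11 q10-b->q3 q11-a->q6 q11-b->q6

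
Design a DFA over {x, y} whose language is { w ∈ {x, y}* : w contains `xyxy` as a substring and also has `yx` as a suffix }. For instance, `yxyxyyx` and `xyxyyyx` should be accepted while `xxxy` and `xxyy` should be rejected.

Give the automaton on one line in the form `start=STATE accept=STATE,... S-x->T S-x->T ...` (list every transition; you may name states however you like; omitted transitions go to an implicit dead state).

Run two small machines in parallel and take their product. The first has 5 states tracking whether and how much of `xyxy` has been seen; the second has 3 states tracking how much of the suffix `yx` has currently been matched. A product state is a pair (one from each), accepting exactly when both do.
9 states suffice.
        x   y  
>  q0   q1  q2 
   q1   q1  q3 
   q2   q4  q2 
   q3   q5  q2 
   q4   q1  q3 
   q5   q1  q6 
   q6   q7  q6 
 * q7   q8  q6 
   q8   q8  q6 
(> = start, * = accepting)

start=q0 accept=q7 q0-x->q1 q0-y->q2 q1-x->q1 q1-y->q3 q2-x->q4 q2-y->q2 q3-x->q5 q3-y->q2 q4-x->q1 q4-y->q3 q5-x->q1 q5-y->q6 q6-x->q7 q6-y->q6 q7-x->q8 q7-y->q6 q8-x->q8 q8-y->q6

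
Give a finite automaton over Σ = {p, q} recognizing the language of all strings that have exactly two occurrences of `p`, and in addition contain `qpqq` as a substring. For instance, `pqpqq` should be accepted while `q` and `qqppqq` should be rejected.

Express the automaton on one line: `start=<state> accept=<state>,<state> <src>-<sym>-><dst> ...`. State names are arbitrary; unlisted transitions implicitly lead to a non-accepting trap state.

start=A accept=P A-p->B A-q->C B-p->D B-q->E C-p->F C-q->C D-p->G D-q->H E-p->I E-q->E F-p->D F-q->J G-p->G G-q->K H-p->L H-q->H I-p->G I-q->M J-p->I J-q->N K-p->L K-q->K L-p->G L-q->O M-p->L M-q->P N-p->P N-q->N O-p->L O-q->Q P-p->Q P-q->P Q-p->Q Q-q->Q

Run two small machines in parallel and take their product. One (4 states) tracks the count of `p`s, saturating at 3; the other (5 states) tracks whether and how much of `qpqq` has been seen. Each combined state is a pair, one component from each; accept when both components accept.
With 17 states:
       p  q 
>  A   B  C 
   B   D  E 
   C   F  C 
   D   G  H 
   E   I  E 
   F   D  J 
   G   G  K 
   H   L  H 
   I   G  M 
   J   I  N 
   K   L  K 
   L   G  O 
   M   L  P 
   N   P  N 
   O   L  Q 
 * P   Q  P 
   Q   Q  Q 
(> = start, * = accepting)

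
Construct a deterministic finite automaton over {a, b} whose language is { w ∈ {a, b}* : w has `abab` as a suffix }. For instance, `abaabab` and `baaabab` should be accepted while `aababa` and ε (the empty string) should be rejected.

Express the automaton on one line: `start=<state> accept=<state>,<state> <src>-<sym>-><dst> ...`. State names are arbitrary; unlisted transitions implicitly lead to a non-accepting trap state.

Let each state record the length of the longest suffix of the input read so far that is also a prefix of `abab`. S1 means the last symbol is `a`; S2 means the last 2 symbols are `ab`; S3 means the last 3 symbols are `aba`; S4 means the last 4 symbols are `abab`. Accept only at S4, where the string currently ends in `abab`.
5 states suffice.
        a   b  
>  S0   S1  S0 
   S1   S1  S2 
   S2   S3  S0 
   S3   S1  S4 
 * S4   S3  S0 
(> = start, * = accepting)

start=S0 accept=S4 S0-a->S1 S0-b->S0 S1-a->S1 S1-b->S2 S2-a->S3 S2-b->S0 S3-a->S1 S3-b->S4 S4-a->S3 S4-b->S0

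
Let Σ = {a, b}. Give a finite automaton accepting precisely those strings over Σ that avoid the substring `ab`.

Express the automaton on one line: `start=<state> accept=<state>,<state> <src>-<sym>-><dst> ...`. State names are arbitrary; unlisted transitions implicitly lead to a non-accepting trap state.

This is the complement of 'contains `ab`'. Use the same substring-matching states — q0 through q2 holding how much of `ab` has just been matched — but flip the accepting set: everything except the trap q2 accepts.
        a   b  
>* q0   q1  q0 
 * q1   q1  q2 
   q2   q2  q2 
(> = start, * = accepting)

start=q0 accept=q0,q1 q0-a->q1 q0-b->q0 q1-a->q1 q1-b->q2 q2-a->q2 q2-b->q2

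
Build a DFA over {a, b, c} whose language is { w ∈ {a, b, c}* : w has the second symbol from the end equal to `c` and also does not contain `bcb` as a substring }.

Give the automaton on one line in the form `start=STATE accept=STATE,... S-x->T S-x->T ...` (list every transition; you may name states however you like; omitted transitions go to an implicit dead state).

start=q0 accept=q4,q5,q6 q0-a->q0 q0-b->q1 q0-c->q2 q1-a->q0 q1-b->q1 q1-c->q3 q2-a->q4 q2-b->q5 q2-c->q6 q3-a->q4 q3-b->q7 q3-c->q6 q4-a->q0 q4-b->q1 q4-c->q2 q5-a->q0 q5-b->q1 q5-c->q3 q6-a->q4 q6-b->q5 q6-c->q6 q7-a->q7 q7-b->q7 q7-c->q7

Handle the two conditions separately and then intersect. One (13 states) tracks the last 2 symbols read; the other (4 states) tracks partial matches of the forbidden pattern `bcb`. Each combined state is a pair, one component from each; accept when both components accept. Equivalent product states are then merged.
An 8-state machine:
        a   b   c  
>  q0   q0  q1  q2 
   q1   q0  q1  q3 
   q2   q4  q5  q6 
   q3   q4  q7  q6 
 * q4   q0  q1  q2 
 * q5   q0  q1  q3 
 * q6   q4  q5  q6 
   q7   q7  q7  q7 
(> = start, * = accepting)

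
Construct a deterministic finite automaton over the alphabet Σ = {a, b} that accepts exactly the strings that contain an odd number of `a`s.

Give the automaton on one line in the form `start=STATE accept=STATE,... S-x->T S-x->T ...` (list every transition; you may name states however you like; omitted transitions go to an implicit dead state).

start=q0 accept=q1 q0-a->q1 q0-b->q0 q1-a->q0 q1-b->q1

The only thing that matters is how many `a`s have appeared, reduced mod 2. Use one state per residue: q0 for 0, …, q1 for 1. Reading `a` moves to the next residue; anything else stays put. q1 is accepting.
With 2 states:
        a   b  
>  q0   q1  q0 
 * q1   q0  q1 
(> = start, * = accepting)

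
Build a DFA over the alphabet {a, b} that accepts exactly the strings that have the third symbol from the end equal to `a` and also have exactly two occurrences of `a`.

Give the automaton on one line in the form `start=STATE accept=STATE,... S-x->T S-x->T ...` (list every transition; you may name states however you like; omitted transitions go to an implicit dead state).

Build one automaton per condition and run them in lockstep. The first has 15 states tracking the last 3 symbols read; the second has 4 states tracking the count of `a`s, saturating at 3. A product state is a pair (one from each), accepting exactly when both do. Minimizing collapses redundant product states.
With 11 states:
          a    b  
>  q0     q1   q0 
   q1     q2   q3 
   q2     q4   q5 
   q3     q6   q7 
   q4     q4   q4 
 * q5     q4   q8 
 * q6     q4   q9 
   q7    q10   q7 
 * q8     q4   q4 
   q9     q4   q8 
   q10    q4   q9 
(> = start, * = accepting)

start=q0 accept=q5,q6,q8 q0-a->q1 q0-b->q0 q1-a->q2 q1-b->q3 q2-a->q4 q2-b->q5 q3-a->q6 q3-b->q7 q4-a->q4 q4-b->q4 q5-a->q4 q5-b->q8 q6-a->q4 q6-b->q9 q7-a->q10 q7-b->q7 q8-a->q4 q8-b->q4 q9-a->q4 q9-b->q8 q10-a->q4 q10-b->q9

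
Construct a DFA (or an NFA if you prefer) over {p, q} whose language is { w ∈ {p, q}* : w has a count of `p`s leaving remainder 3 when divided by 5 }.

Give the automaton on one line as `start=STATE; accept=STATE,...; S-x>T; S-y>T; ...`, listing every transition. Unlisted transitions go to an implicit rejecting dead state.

The only thing that matters is how many `p`s have appeared, reduced mod 5. Use one state per residue: A for 0, …, E for 4. Reading `p` moves to the next residue; anything else stays put. D is accepting.
       p  q 
>  A   B  A 
   B   C  B 
   C   D  C 
 * D   E  D 
   E   A  E 
(> = start, * = accepting)

start=A; accept=D; A-p>B; A-q>A; B-p>C; B-q>B; C-p>D; C-q>C; D-p>E; D-q>D; E-p>A; E-q>E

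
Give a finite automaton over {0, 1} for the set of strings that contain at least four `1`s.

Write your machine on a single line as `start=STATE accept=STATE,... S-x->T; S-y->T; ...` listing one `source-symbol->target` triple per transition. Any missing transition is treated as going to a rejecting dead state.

Only the number of `1`s matters, and only up to 5. Make a chain q0 → q1 → q2 → q3 → q4 → q5 advanced by each `1` (with q5 absorbing); every other symbol self-loops. The accepting set is {q4, q5}.
With 6 states:
        0   1  
>  q0   q0  q1 
   q1   q1  q2 
   q2   q2  q3 
   q3   q3  q4 
 * q4   q4  q5 
 * q5   q5  q5 
(> = start, * = accepting)

start=q0; accept=q4,q5; q0-0->q0; q0-1->q1; q1-0->q1; q1-1->q2; q2-0->q2; q2-1->q3; q3-0->q3; q3-1->q4; q4-0->q4; q4-1->q5; q5-0->q5; q5-1->q5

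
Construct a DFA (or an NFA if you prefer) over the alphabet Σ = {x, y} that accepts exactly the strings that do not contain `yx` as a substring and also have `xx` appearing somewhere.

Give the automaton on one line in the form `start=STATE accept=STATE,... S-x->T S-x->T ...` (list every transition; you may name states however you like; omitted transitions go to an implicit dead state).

start=q0 accept=q3,q5 q0-x->q1 q0-y->q2 q1-x->q3 q1-y->q2 q2-x->q4 q2-y->q2 q3-x->q3 q3-y->q5 q4-x->q6 q4-y->q7 q5-x->q6 q5-y->q5 q6-x->q6 q6-y->q6 q7-x->q4 q7-y->q7

Handle the two conditions separately and then intersect. The first has 3 states tracking partial matches of the forbidden pattern `yx`; the second has 3 states tracking whether and how much of `xx` has been seen. A product state is a pair (one from each), accepting exactly when both do.
8 states suffice.
        x   y  
>  q0   q1  q2 
   q1   q3  q2 
   q2   q4  q2 
 * q3   q3  q5 
   q4   q6  q7 
 * q5   q6  q5 
   q6   q6  q6 
   q7   q4  q7 
(> = start, * = accepting)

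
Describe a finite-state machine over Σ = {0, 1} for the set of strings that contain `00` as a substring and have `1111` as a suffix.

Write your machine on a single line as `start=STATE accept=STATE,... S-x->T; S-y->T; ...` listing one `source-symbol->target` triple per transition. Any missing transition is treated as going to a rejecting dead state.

Build one automaton per condition and run them in lockstep. One (3 states) tracks whether and how much of `00` has been seen; the other (5 states) tracks how much of the suffix `1111` has currently been matched. Each combined state is a pair, one component from each; accept when both components accept. Equivalent product states are then merged.
With 7 states:
        0   1  
>  s0   s1  s0 
   s1   s2  s0 
   s2   s2  s3 
   s3   s2  s4 
   s4   s2  s5 
   s5   s2  s6 
 * s6   s2  s6 
(> = start, * = accepting)

start=s0; accept=s6; s0-0->s1; s0-1->s0; s1-0->s2; s1-1->s0; s2-0->s2; s2-1->s3; s3-0->s2; s3-1->s4; s4-0->s2; s4-1->s5; s5-0->s2; s5-1->s6; s6-0->s2; s6-1->s6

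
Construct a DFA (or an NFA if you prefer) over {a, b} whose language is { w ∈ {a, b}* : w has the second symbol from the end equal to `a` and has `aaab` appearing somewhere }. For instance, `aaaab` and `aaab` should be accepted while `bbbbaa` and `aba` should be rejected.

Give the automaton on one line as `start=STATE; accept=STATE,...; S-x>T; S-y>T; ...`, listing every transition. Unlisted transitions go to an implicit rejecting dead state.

Handle the two conditions separately and then intersect. The first has 7 states tracking the last 2 symbols read; the second has 5 states tracking whether and how much of `aaab` has been seen. A product state is a pair (one from each), accepting exactly when both do. Equivalent product states are then merged.
With 8 states:
        a   b  
>  q0   q1  q0 
   q1   q2  q0 
   q2   q3  q0 
   q3   q3  q4 
 * q4   q5  q6 
   q5   q7  q4 
   q6   q5  q6 
 * q7   q7  q4 
(> = start, * = accepting)

start=q0; accept=q4,q7; q0-a>q1; q0-b>q0; q1-a>q2; q1-b>q0; q2-a>q3; q2-b>q0; q3-a>q3; q3-b>q4; q4-a>q5; q4-b>q6; q5-a>q7; q5-b>q4; q6-a>q5; q6-b>q6; q7-a>q7; q7-b>q4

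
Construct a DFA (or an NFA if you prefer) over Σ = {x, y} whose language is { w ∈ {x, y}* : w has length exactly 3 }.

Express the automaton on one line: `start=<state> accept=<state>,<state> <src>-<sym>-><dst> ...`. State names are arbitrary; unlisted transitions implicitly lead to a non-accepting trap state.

start=s0 accept=s3 s0-x->s1 s0-y->s1 s1-x->s2 s1-y->s2 s2-x->s3 s2-y->s3 s3-x->s4 s3-y->s4 s4-x->s4 s4-y->s4

Count input length up to 4: every symbol moves from s0 toward s4, which means 'more than 3' and absorbs. Accept from {s3}.
5 states suffice.
        x   y  
>  s0   s1  s1 
   s1   s2  s2 
   s2   s3  s3 
 * s3   s4  s4 
   s4   s4  s4 
(> = start, * = accepting)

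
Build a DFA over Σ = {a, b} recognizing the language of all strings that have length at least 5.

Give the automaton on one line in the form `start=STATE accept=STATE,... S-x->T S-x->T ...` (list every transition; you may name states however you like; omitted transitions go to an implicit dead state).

start=S0 accept=S5,S6 S0-a->S1 S0-b->S1 S1-a->S2 S1-b->S2 S2-a->S3 S2-b->S3 S3-a->S4 S3-b->S4 S4-a->S5 S4-b->S5 S5-a->S6 S5-b->S6 S6-a->S6 S6-b->S6

We only need to distinguish lengths 0, 1, …, 5, and '>5'. Chain S0 → S1 → S2 → S3 → S4 → S5 → S6 on every symbol, with S6 looping. Accepting states: {S5, S6}.
7 states suffice.
        a   b  
>  S0   S1  S1 
   S1   S2  S2 
   S2   S3  S3 
   S3   S4  S4 
   S4   S5  S5 
 * S5   S6  S6 
 * S6   S6  S6 
(> = start, * = accepting)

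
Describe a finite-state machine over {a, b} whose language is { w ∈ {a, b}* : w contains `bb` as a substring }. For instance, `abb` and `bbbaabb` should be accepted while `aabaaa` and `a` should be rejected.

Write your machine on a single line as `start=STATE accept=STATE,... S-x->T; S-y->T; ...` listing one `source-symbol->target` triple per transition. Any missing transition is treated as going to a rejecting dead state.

start=S0; accept=S2; S0-a->S0; S0-b->S1; S1-a->S0; S1-b->S2; S2-a->S2; S2-b->S2

Track how much of `bb` has been matched so far: state S0 is no progress, S2 is the absorbing accept state reached once `bb` has occurred. Intermediate states record partial matches; on a mismatch, fall back to the longest reusable overlap.
A 3-state machine:
        a   b  
>  S0   S0  S1 
   S1   S0  S2 
 * S2   S2  S2 
(> = start, * = accepting)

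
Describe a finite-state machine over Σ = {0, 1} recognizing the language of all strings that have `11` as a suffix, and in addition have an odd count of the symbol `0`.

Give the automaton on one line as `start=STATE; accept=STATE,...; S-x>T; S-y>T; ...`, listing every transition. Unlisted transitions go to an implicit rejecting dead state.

start=A; accept=D; A-0>B; A-1>A; B-0>A; B-1>C; C-0>A; C-1>D; D-0>A; D-1>D

Build one automaton per condition and run them in lockstep. The first has 3 states tracking how much of the suffix `11` has currently been matched; the second has 2 states tracking the count of `0`s modulo 2. A product state is a pair (one from each), accepting exactly when both do. Equivalent product states are then merged.
4 states suffice.
       0  1 
>  A   B  A 
   B   A  C 
   C   A  D 
 * D   A  D 
(> = start, * = accepting)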